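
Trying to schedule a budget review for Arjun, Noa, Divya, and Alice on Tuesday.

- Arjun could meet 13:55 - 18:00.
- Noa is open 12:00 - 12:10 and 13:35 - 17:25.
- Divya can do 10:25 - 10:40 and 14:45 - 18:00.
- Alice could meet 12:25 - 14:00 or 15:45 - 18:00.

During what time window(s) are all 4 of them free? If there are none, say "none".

15:45-17:25

Arjun ∩ Noa: 13:55-17:25.
Arjun ∩ Noa ∩ Divya: 14:45-17:25.
Arjun ∩ Noa ∩ Divya ∩ Alice: 15:45-17:25.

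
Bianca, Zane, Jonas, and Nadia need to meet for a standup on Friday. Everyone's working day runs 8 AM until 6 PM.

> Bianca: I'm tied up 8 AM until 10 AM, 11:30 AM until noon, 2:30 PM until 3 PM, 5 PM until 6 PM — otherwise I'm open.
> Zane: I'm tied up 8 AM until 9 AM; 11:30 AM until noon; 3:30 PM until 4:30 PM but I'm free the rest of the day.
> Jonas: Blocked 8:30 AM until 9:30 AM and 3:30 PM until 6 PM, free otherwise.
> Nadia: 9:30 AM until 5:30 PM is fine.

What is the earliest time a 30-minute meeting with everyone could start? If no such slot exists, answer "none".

Bianca free: 10:00-11:30, 12:00-14:30, 15:00-17:00 (invert busy blocks within the working day).
Zane free: 09:00-11:30, 12:00-15:30, 16:30-18:00 (invert busy blocks within the working day).
Jonas free: 08:00-08:30, 09:30-15:30 (invert busy blocks within the working day).
Nadia free: 09:30-17:30.
Bianca ∩ Zane: 10:00-11:30, 12:00-14:30, 15:00-15:30, 16:30-17:00.
Bianca ∩ Zane ∩ Jonas: 10:00-11:30, 12:00-14:30, 15:00-15:30.
Bianca ∩ Zane ∩ Jonas ∩ Nadia: 10:00-11:30, 12:00-14:30, 15:00-15:30.
Those are the intersection windows.
The first common window of at least 30 minutes is 10:00-11:30, so the earliest start is 10:00.

10:00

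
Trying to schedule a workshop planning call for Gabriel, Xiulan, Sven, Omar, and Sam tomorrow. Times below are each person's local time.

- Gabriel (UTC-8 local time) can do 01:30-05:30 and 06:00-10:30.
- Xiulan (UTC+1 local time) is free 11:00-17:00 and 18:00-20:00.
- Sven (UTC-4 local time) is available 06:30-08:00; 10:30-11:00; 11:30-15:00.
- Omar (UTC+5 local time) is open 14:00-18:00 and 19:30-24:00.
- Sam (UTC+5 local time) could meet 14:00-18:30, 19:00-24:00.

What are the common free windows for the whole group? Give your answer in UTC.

10:30-12:00, 14:30-15:00, 15:30-16:00, 17:00-18:30

Gabriel in UTC: 09:30-13:30, 14:00-18:30 (add 8h to convert from UTC-8).
Xiulan in UTC: 10:00-16:00, 17:00-19:00 (subtract 1h to convert from UTC+1).
Sven in UTC: 10:30-12:00, 14:30-15:00, 15:30-19:00 (add 4h to convert from UTC-4).
Omar in UTC: 09:00-13:00, 14:30-19:00 (subtract 5h to convert from UTC+5).
Sam in UTC: 09:00-13:30, 14:00-19:00 (subtract 5h to convert from UTC+5).
Gabriel ∩ Xiulan: 10:00-13:30, 14:00-16:00, 17:00-18:30.
Gabriel ∩ Xiulan ∩ Sven: 10:30-12:00, 14:30-15:00, 15:30-16:00, 17:00-18:30.
Gabriel ∩ Xiulan ∩ Sven ∩ Omar: 10:30-12:00, 14:30-15:00, 15:30-16:00, 17:00-18:30.
Gabriel ∩ Xiulan ∩ Sven ∩ Omar ∩ Sam: 10:30-12:00, 14:30-15:00, 15:30-16:00, 17:00-18:30.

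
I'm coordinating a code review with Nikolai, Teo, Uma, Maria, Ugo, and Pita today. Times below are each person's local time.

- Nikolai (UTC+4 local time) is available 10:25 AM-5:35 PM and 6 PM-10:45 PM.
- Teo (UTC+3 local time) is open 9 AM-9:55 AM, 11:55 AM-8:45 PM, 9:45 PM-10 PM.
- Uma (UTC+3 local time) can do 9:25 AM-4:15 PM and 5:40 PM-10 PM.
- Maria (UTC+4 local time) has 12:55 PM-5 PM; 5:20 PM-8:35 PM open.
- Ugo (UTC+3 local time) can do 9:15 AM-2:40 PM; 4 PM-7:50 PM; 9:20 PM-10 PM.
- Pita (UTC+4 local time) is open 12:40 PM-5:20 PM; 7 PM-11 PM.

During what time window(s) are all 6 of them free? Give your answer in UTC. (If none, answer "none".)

Nikolai in UTC: 06:25-13:35, 14:00-18:45 (subtract 4h to convert from UTC+4).
Teo in UTC: 06:00-06:55, 08:55-17:45, 18:45-19:00 (subtract 3h to convert from UTC+3).
Uma in UTC: 06:25-13:15, 14:40-19:00 (subtract 3h to convert from UTC+3).
Maria in UTC: 08:55-13:00, 13:20-16:35 (subtract 4h to convert from UTC+4).
Ugo in UTC: 06:15-11:40, 13:00-16:50, 18:20-19:00 (subtract 3h to convert from UTC+3).
Pita in UTC: 08:40-13:20, 15:00-19:00 (subtract 4h to convert from UTC+4).
Nikolai ∩ Teo: 06:25-06:55, 08:55-13:35, 14:00-17:45.
Nikolai ∩ Teo ∩ Uma: 06:25-06:55, 08:55-13:15, 14:40-17:45.
Nikolai ∩ Teo ∩ Uma ∩ Maria: 08:55-13:00, 14:40-16:35.
Nikolai ∩ Teo ∩ Uma ∩ Maria ∩ Ugo: 08:55-11:40, 14:40-16:35.
Nikolai ∩ Teo ∩ Uma ∩ Maria ∩ Ugo ∩ Pita: 08:55-11:40, 15:00-16:35.

08:55-11:40, 15:00-16:35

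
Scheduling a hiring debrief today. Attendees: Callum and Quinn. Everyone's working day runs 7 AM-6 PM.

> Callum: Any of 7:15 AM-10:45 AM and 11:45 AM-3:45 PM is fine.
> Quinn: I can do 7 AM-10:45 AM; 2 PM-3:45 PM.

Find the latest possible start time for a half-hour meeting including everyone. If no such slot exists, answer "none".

Callum ∩ Quinn: 07:15-10:45, 14:00-15:45.
So the common availability across everyone is 07:15-10:45, 14:00-15:45.
The last common window of at least 30 minutes is 14:00-15:45; a 30-minute meeting can start as late as 15:15 and still end by 15:45.

15:15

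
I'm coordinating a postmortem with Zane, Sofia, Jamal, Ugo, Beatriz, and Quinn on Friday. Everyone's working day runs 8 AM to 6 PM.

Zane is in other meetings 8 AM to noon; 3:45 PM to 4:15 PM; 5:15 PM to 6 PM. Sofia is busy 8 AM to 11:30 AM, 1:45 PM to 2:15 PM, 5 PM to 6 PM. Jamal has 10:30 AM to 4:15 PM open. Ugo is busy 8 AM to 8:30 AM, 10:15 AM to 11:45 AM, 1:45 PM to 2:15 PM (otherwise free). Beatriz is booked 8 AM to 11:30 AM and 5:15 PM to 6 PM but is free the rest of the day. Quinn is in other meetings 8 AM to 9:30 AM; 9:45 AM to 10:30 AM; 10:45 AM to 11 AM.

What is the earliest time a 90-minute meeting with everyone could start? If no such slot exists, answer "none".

12:00

Zane free: 12:00-15:45, 16:15-17:15 (invert busy blocks within the working day).
Sofia free: 11:30-13:45, 14:15-17:00 (invert busy blocks within the working day).
Jamal free: 10:30-16:15.
Ugo free: 08:30-10:15, 11:45-13:45, 14:15-18:00 (invert busy blocks within the working day).
Beatriz free: 11:30-17:15 (invert busy blocks within the working day).
Quinn free: 09:30-09:45, 10:30-10:45, 11:00-18:00 (invert busy blocks within the working day).
Zane ∩ Sofia: 12:00-13:45, 14:15-15:45, 16:15-17:00.
Zane ∩ Sofia ∩ Jamal: 12:00-13:45, 14:15-15:45.
Zane ∩ Sofia ∩ Jamal ∩ Ugo: 12:00-13:45, 14:15-15:45.
Zane ∩ Sofia ∩ Jamal ∩ Ugo ∩ Beatriz: 12:00-13:45, 14:15-15:45.
Zane ∩ Sofia ∩ Jamal ∩ Ugo ∩ Beatriz ∩ Quinn: 12:00-13:45, 14:15-15:45.
The first common window of at least 90 minutes is 12:00-13:45, so the earliest start is 12:00.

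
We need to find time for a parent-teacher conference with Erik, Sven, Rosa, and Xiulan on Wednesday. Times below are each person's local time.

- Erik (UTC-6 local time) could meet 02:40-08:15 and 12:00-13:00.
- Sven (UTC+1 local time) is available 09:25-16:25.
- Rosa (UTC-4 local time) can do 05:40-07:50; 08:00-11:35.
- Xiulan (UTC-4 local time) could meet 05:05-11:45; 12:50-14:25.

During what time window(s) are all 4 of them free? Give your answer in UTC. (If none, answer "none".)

09:40-11:50, 12:00-14:15

Erik in UTC: 08:40-14:15, 18:00-19:00 (add 6h to convert from UTC-6).
Sven in UTC: 08:25-15:25 (subtract 1h to convert from UTC+1).
Rosa in UTC: 09:40-11:50, 12:00-15:35 (add 4h to convert from UTC-4).
Xiulan in UTC: 09:05-15:45, 16:50-18:25 (add 4h to convert from UTC-4).
Erik ∩ Sven: 08:40-14:15.
Erik ∩ Sven ∩ Rosa: 09:40-11:50, 12:00-14:15.
Erik ∩ Sven ∩ Rosa ∩ Xiulan: 09:40-11:50, 12:00-14:15.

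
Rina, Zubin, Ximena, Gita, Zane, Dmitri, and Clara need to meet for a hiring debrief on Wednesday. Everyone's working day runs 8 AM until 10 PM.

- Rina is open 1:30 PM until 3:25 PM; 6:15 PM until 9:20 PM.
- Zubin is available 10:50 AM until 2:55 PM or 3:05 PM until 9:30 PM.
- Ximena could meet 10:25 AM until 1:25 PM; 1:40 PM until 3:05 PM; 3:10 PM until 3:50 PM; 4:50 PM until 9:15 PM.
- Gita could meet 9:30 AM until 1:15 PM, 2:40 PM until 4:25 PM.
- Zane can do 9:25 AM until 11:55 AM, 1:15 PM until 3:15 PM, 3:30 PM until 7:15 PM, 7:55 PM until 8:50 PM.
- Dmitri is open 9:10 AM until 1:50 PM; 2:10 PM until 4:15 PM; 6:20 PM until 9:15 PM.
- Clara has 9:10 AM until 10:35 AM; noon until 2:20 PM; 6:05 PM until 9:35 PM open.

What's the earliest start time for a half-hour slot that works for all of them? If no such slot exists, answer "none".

Rina ∩ Zubin: 13:30-14:55, 15:05-15:25, 18:15-21:20.
Rina ∩ Zubin ∩ Ximena: 13:40-14:55, 15:10-15:25, 18:15-21:15.
Rina ∩ Zubin ∩ Ximena ∩ Gita: 14:40-14:55, 15:10-15:25.
Rina ∩ Zubin ∩ Ximena ∩ Gita ∩ Zane: 14:40-14:55, 15:10-15:15.
Rina ∩ Zubin ∩ Ximena ∩ Gita ∩ Zane ∩ Dmitri: 14:40-14:55, 15:10-15:15.
Rina ∩ Zubin ∩ Ximena ∩ Gita ∩ Zane ∩ Dmitri ∩ Clara: ∅.
There is no time when everyone is free.
No common window is at least 30 minutes long.

none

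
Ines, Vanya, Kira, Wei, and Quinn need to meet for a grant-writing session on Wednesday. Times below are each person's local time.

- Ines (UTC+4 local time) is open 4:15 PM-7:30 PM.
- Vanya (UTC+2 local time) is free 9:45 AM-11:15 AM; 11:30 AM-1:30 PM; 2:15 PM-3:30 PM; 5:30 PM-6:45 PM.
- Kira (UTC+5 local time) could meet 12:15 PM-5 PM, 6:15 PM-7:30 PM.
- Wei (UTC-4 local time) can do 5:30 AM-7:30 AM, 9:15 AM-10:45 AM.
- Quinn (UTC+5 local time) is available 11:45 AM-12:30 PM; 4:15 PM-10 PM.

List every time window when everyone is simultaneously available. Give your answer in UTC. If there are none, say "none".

Ines in UTC: 12:15-15:30 (subtract 4h to convert from UTC+4).
Vanya in UTC: 07:45-09:15, 09:30-11:30, 12:15-13:30, 15:30-16:45 (subtract 2h to convert from UTC+2).
Kira in UTC: 07:15-12:00, 13:15-14:30 (subtract 5h to convert from UTC+5).
Wei in UTC: 09:30-11:30, 13:15-14:45 (add 4h to convert from UTC-4).
Quinn in UTC: 06:45-07:30, 11:15-17:00 (subtract 5h to convert from UTC+5).
Ines ∩ Vanya: 12:15-13:30.
Ines ∩ Vanya ∩ Kira: 13:15-13:30.
Ines ∩ Vanya ∩ Kira ∩ Wei: 13:15-13:30.
Ines ∩ Vanya ∩ Kira ∩ Wei ∩ Quinn: 13:15-13:30.
So the common availability across everyone is 13:15-13:30.

13:15-13:30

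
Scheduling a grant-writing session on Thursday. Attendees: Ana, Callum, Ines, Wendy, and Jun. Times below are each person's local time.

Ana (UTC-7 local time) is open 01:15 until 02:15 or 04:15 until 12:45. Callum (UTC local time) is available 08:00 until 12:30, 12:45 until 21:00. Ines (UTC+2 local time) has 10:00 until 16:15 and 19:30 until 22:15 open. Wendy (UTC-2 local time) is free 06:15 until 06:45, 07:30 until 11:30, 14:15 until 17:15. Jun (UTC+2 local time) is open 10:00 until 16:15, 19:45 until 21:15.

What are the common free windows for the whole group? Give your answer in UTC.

08:15-08:45, 11:15-12:30, 12:45-13:30, 17:45-19:15

Ana in UTC: 08:15-09:15, 11:15-19:45 (add 7h to convert from UTC-7).
Callum in UTC: 08:00-12:30, 12:45-21:00.
Ines in UTC: 08:00-14:15, 17:30-20:15 (subtract 2h to convert from UTC+2).
Wendy in UTC: 08:15-08:45, 09:30-13:30, 16:15-19:15 (add 2h to convert from UTC-2).
Jun in UTC: 08:00-14:15, 17:45-19:15 (subtract 2h to convert from UTC+2).
Ana ∩ Callum: 08:15-09:15, 11:15-12:30, 12:45-19:45.
Ana ∩ Callum ∩ Ines: 08:15-09:15, 11:15-12:30, 12:45-14:15, 17:30-19:45.
Ana ∩ Callum ∩ Ines ∩ Wendy: 08:15-08:45, 11:15-12:30, 12:45-13:30, 17:30-19:15.
Ana ∩ Callum ∩ Ines ∩ Wendy ∩ Jun: 08:15-08:45, 11:15-12:30, 12:45-13:30, 17:45-19:15.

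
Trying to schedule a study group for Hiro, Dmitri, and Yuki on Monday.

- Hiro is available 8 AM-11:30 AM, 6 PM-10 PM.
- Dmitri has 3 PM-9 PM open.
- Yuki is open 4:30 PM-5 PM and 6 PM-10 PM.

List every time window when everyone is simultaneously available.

Hiro ∩ Dmitri: 18:00-21:00.
Hiro ∩ Dmitri ∩ Yuki: 18:00-21:00.
Those are the intersection windows.

18:00-21:00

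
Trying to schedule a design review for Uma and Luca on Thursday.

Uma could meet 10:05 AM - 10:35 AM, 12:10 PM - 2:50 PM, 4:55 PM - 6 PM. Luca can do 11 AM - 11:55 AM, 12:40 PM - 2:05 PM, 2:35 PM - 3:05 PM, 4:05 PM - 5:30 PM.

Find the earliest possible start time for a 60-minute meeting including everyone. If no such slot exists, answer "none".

12:40

Uma ∩ Luca: 12:40-14:05, 14:35-14:50, 16:55-17:30.
Those are the intersection windows.
The first common window of at least 60 minutes is 12:40-14:05, so the earliest start is 12:40.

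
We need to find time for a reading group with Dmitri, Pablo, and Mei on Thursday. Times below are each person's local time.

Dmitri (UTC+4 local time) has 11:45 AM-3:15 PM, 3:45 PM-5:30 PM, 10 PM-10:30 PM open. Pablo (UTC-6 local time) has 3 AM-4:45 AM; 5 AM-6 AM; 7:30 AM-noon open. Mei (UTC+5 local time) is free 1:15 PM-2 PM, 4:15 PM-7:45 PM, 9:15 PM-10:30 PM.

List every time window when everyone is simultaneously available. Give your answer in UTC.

Dmitri in UTC: 07:45-11:15, 11:45-13:30, 18:00-18:30 (subtract 4h to convert from UTC+4).
Pablo in UTC: 09:00-10:45, 11:00-12:00, 13:30-18:00 (add 6h to convert from UTC-6).
Mei in UTC: 08:15-09:00, 11:15-14:45, 16:15-17:30 (subtract 5h to convert from UTC+5).
Dmitri ∩ Pablo: 09:00-10:45, 11:00-11:15, 11:45-12:00.
Dmitri ∩ Pablo ∩ Mei: 11:45-12:00.

11:45-12:00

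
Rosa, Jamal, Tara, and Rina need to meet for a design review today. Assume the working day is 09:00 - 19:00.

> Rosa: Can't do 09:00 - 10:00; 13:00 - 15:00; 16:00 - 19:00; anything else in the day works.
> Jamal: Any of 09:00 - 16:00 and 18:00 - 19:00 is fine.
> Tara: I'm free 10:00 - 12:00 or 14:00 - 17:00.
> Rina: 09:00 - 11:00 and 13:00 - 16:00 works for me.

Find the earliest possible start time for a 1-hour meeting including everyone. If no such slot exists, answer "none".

10:00

Rosa free: 10:00-13:00, 15:00-16:00 (invert busy blocks within the working day).
Jamal free: 09:00-16:00, 18:00-19:00.
Tara free: 10:00-12:00, 14:00-17:00.
Rina free: 09:00-11:00, 13:00-16:00.
Rosa ∩ Jamal: 10:00-13:00, 15:00-16:00.
Rosa ∩ Jamal ∩ Tara: 10:00-12:00, 15:00-16:00.
Rosa ∩ Jamal ∩ Tara ∩ Rina: 10:00-11:00, 15:00-16:00.
The first common window of at least 60 minutes is 10:00-11:00, so the earliest start is 10:00.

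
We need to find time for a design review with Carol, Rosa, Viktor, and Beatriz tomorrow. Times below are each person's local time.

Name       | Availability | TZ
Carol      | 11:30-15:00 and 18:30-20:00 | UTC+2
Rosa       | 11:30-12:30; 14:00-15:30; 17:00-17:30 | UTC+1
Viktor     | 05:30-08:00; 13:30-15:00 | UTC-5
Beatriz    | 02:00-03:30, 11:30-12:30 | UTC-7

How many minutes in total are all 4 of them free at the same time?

0

Carol in UTC: 09:30-13:00, 16:30-18:00 (subtract 2h to convert from UTC+2).
Rosa in UTC: 10:30-11:30, 13:00-14:30, 16:00-16:30 (subtract 1h to convert from UTC+1).
Viktor in UTC: 10:30-13:00, 18:30-20:00 (add 5h to convert from UTC-5).
Beatriz in UTC: 09:00-10:30, 18:30-19:30 (add 7h to convert from UTC-7).
Carol ∩ Rosa: 10:30-11:30.
Carol ∩ Rosa ∩ Viktor: 10:30-11:30.
Carol ∩ Rosa ∩ Viktor ∩ Beatriz: ∅.
There is no time when everyone is free.
There is no common window, so the total is 0 minutes.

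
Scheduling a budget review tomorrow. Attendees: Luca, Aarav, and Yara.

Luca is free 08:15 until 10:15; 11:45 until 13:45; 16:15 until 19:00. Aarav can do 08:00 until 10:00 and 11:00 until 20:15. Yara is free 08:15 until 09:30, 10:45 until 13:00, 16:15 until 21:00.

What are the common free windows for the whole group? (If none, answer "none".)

08:15-09:30, 11:45-13:00, 16:15-19:00

Luca ∩ Aarav: 08:15-10:00, 11:45-13:45, 16:15-19:00.
Luca ∩ Aarav ∩ Yara: 08:15-09:30, 11:45-13:00, 16:15-19:00.
So the common availability across everyone is 08:15-09:30, 11:45-13:00, 16:15-19:00.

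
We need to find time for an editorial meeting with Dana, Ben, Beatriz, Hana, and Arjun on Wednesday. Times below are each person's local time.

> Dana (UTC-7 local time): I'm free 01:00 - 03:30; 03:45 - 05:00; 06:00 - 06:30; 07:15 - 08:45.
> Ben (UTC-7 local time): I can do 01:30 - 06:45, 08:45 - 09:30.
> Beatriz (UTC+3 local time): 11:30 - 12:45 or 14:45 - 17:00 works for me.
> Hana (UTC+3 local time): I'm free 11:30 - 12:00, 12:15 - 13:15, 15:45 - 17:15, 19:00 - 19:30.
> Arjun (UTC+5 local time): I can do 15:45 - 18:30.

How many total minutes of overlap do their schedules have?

Dana in UTC: 08:00-10:30, 10:45-12:00, 13:00-13:30, 14:15-15:45 (add 7h to convert from UTC-7).
Ben in UTC: 08:30-13:45, 15:45-16:30 (add 7h to convert from UTC-7).
Beatriz in UTC: 08:30-09:45, 11:45-14:00 (subtract 3h to convert from UTC+3).
Hana in UTC: 08:30-09:00, 09:15-10:15, 12:45-14:15, 16:00-16:30 (subtract 3h to convert from UTC+3).
Arjun in UTC: 10:45-13:30 (subtract 5h to convert from UTC+5).
Dana ∩ Ben: 08:30-10:30, 10:45-12:00, 13:00-13:30.
Dana ∩ Ben ∩ Beatriz: 08:30-09:45, 11:45-12:00, 13:00-13:30.
Dana ∩ Ben ∩ Beatriz ∩ Hana: 08:30-09:00, 09:15-09:45, 13:00-13:30.
Dana ∩ Ben ∩ Beatriz ∩ Hana ∩ Arjun: 13:00-13:30.
That's a single block of 30 minutes.

30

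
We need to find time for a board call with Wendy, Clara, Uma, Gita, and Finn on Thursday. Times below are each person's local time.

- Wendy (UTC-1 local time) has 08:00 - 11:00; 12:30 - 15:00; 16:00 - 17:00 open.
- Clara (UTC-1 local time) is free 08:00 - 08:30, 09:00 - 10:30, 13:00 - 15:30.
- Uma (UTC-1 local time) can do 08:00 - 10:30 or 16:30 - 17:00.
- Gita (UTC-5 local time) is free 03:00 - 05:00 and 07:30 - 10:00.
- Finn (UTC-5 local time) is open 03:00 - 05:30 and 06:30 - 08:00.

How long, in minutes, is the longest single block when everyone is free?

30

Wendy in UTC: 09:00-12:00, 13:30-16:00, 17:00-18:00 (add 1h to convert from UTC-1).
Clara in UTC: 09:00-09:30, 10:00-11:30, 14:00-16:30 (add 1h to convert from UTC-1).
Uma in UTC: 09:00-11:30, 17:30-18:00 (add 1h to convert from UTC-1).
Gita in UTC: 08:00-10:00, 12:30-15:00 (add 5h to convert from UTC-5).
Finn in UTC: 08:00-10:30, 11:30-13:00 (add 5h to convert from UTC-5).
Wendy ∩ Clara: 09:00-09:30, 10:00-11:30, 14:00-16:00.
Wendy ∩ Clara ∩ Uma: 09:00-09:30, 10:00-11:30.
Wendy ∩ Clara ∩ Uma ∩ Gita: 09:00-09:30.
Wendy ∩ Clara ∩ Uma ∩ Gita ∩ Finn: 09:00-09:30.
Those are the intersection windows.
The longest is 09:00-09:30 at 30 minutes.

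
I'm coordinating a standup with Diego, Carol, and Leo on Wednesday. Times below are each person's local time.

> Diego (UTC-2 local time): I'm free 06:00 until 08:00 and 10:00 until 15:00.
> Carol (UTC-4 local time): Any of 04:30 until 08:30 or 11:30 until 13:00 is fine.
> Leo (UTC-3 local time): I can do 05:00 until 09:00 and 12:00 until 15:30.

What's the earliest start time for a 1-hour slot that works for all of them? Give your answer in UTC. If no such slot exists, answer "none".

Diego in UTC: 08:00-10:00, 12:00-17:00 (add 2h to convert from UTC-2).
Carol in UTC: 08:30-12:30, 15:30-17:00 (add 4h to convert from UTC-4).
Leo in UTC: 08:00-12:00, 15:00-18:30 (add 3h to convert from UTC-3).
Diego ∩ Carol: 08:30-10:00, 12:00-12:30, 15:30-17:00.
Diego ∩ Carol ∩ Leo: 08:30-10:00, 15:30-17:00.
Those are the intersection windows.
The first common window of at least 60 minutes is 08:30-10:00, so the earliest start is 08:30.

08:30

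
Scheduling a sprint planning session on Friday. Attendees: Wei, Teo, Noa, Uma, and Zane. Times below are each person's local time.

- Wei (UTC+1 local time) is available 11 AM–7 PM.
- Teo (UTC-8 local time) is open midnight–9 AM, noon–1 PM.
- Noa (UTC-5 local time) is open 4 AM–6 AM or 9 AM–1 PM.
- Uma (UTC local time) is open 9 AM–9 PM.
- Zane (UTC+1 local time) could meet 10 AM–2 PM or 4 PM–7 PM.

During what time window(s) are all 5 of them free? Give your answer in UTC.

Wei in UTC: 10:00-18:00 (subtract 1h to convert from UTC+1).
Teo in UTC: 08:00-17:00, 20:00-21:00 (add 8h to convert from UTC-8).
Noa in UTC: 09:00-11:00, 14:00-18:00 (add 5h to convert from UTC-5).
Uma in UTC: 09:00-21:00.
Zane in UTC: 09:00-13:00, 15:00-18:00 (subtract 1h to convert from UTC+1).
Wei ∩ Teo: 10:00-17:00.
Wei ∩ Teo ∩ Noa: 10:00-11:00, 14:00-17:00.
Wei ∩ Teo ∩ Noa ∩ Uma: 10:00-11:00, 14:00-17:00.
Wei ∩ Teo ∩ Noa ∩ Uma ∩ Zane: 10:00-11:00, 15:00-17:00.

10:00-11:00, 15:00-17:00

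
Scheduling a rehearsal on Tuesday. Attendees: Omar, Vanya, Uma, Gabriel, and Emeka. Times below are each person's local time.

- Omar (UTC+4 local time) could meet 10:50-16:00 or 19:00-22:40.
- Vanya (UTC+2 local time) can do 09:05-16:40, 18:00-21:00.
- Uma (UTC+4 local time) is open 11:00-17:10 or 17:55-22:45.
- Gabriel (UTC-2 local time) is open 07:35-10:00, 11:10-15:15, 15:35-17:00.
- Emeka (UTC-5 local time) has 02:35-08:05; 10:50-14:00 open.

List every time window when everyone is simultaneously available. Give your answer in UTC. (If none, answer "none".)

09:35-12:00, 16:00-17:15, 17:35-18:40

Omar in UTC: 06:50-12:00, 15:00-18:40 (subtract 4h to convert from UTC+4).
Vanya in UTC: 07:05-14:40, 16:00-19:00 (subtract 2h to convert from UTC+2).
Uma in UTC: 07:00-13:10, 13:55-18:45 (subtract 4h to convert from UTC+4).
Gabriel in UTC: 09:35-12:00, 13:10-17:15, 17:35-19:00 (add 2h to convert from UTC-2).
Emeka in UTC: 07:35-13:05, 15:50-19:00 (add 5h to convert from UTC-5).
Omar ∩ Vanya: 07:05-12:00, 16:00-18:40.
Omar ∩ Vanya ∩ Uma: 07:05-12:00, 16:00-18:40.
Omar ∩ Vanya ∩ Uma ∩ Gabriel: 09:35-12:00, 16:00-17:15, 17:35-18:40.
Omar ∩ Vanya ∩ Uma ∩ Gabriel ∩ Emeka: 09:35-12:00, 16:00-17:15, 17:35-18:40.
So the common availability across everyone is 09:35-12:00, 16:00-17:15, 17:35-18:40.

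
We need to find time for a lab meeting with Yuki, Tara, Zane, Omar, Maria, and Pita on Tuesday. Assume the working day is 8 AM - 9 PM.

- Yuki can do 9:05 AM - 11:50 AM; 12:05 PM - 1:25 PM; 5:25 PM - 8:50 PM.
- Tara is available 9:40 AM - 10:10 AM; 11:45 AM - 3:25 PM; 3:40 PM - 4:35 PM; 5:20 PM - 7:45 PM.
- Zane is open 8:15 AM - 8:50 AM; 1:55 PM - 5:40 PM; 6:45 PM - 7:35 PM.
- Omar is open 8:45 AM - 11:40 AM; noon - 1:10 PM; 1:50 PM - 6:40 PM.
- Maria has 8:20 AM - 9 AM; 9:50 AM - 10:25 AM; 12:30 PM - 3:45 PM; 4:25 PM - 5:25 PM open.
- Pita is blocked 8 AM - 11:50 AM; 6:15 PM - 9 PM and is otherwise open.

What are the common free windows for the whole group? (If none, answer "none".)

none

Yuki free: 09:05-11:50, 12:05-13:25, 17:25-20:50.
Tara free: 09:40-10:10, 11:45-15:25, 15:40-16:35, 17:20-19:45.
Zane free: 08:15-08:50, 13:55-17:40, 18:45-19:35.
Omar free: 08:45-11:40, 12:00-13:10, 13:50-18:40.
Maria free: 08:20-09:00, 09:50-10:25, 12:30-15:45, 16:25-17:25.
Pita free: 11:50-18:15 (invert busy blocks within the working day).
Yuki ∩ Tara: 09:40-10:10, 11:45-11:50, 12:05-13:25, 17:25-19:45.
Yuki ∩ Tara ∩ Zane: 17:25-17:40, 18:45-19:35.
Yuki ∩ Tara ∩ Zane ∩ Omar: 17:25-17:40.
Yuki ∩ Tara ∩ Zane ∩ Omar ∩ Maria: ∅.
Yuki ∩ Tara ∩ Zane ∩ Omar ∩ Maria ∩ Pita: ∅.
There is no time when everyone is free.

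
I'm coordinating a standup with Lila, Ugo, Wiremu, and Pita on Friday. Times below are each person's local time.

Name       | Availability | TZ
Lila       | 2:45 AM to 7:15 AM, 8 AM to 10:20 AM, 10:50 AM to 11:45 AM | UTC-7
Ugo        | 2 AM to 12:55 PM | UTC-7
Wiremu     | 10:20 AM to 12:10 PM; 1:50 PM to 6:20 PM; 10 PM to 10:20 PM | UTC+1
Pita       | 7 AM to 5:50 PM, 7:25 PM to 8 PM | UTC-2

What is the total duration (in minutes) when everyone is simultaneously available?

Lila in UTC: 09:45-14:15, 15:00-17:20, 17:50-18:45 (add 7h to convert from UTC-7).
Ugo in UTC: 09:00-19:55 (add 7h to convert from UTC-7).
Wiremu in UTC: 09:20-11:10, 12:50-17:20, 21:00-21:20 (subtract 1h to convert from UTC+1).
Pita in UTC: 09:00-19:50, 21:25-22:00 (add 2h to convert from UTC-2).
Lila ∩ Ugo: 09:45-14:15, 15:00-17:20, 17:50-18:45.
Lila ∩ Ugo ∩ Wiremu: 09:45-11:10, 12:50-14:15, 15:00-17:20.
Lila ∩ Ugo ∩ Wiremu ∩ Pita: 09:45-11:10, 12:50-14:15, 15:00-17:20.
Summing the common windows: 85 + 85 + 140 = 310 minutes.

310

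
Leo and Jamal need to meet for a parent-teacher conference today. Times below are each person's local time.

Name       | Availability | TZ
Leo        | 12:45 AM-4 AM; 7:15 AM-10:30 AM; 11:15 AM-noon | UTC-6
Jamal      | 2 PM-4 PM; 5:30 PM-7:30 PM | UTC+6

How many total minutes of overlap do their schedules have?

135

Leo in UTC: 06:45-10:00, 13:15-16:30, 17:15-18:00 (add 6h to convert from UTC-6).
Jamal in UTC: 08:00-10:00, 11:30-13:30 (subtract 6h to convert from UTC+6).
Leo ∩ Jamal: 08:00-10:00, 13:15-13:30.
Summing the common windows: 120 + 15 = 135 minutes.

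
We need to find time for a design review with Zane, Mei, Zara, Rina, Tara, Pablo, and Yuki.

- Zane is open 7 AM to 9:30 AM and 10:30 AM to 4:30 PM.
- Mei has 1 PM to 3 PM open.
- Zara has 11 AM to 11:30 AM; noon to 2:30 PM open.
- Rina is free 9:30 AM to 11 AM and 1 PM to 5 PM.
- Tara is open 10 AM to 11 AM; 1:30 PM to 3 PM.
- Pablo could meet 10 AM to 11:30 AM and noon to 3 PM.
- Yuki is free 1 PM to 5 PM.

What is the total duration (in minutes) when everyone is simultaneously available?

60

Zane ∩ Mei: 13:00-15:00.
Zane ∩ Mei ∩ Zara: 13:00-14:30.
Zane ∩ Mei ∩ Zara ∩ Rina: 13:00-14:30.
Zane ∩ Mei ∩ Zara ∩ Rina ∩ Tara: 13:30-14:30.
Zane ∩ Mei ∩ Zara ∩ Rina ∩ Tara ∩ Pablo: 13:30-14:30.
Zane ∩ Mei ∩ Zara ∩ Rina ∩ Tara ∩ Pablo ∩ Yuki: 13:30-14:30.
That's a single block of 60 minutes.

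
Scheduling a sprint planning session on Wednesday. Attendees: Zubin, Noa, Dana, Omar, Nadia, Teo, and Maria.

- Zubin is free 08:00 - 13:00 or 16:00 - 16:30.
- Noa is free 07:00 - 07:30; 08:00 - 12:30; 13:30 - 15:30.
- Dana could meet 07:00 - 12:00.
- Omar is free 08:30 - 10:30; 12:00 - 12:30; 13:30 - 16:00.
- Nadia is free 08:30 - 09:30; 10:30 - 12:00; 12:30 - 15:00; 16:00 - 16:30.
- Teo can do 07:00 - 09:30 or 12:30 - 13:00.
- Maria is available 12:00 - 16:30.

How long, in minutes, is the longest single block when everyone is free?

0

Zubin ∩ Noa: 08:00-12:30.
Zubin ∩ Noa ∩ Dana: 08:00-12:00.
Zubin ∩ Noa ∩ Dana ∩ Omar: 08:30-10:30.
Zubin ∩ Noa ∩ Dana ∩ Omar ∩ Nadia: 08:30-09:30.
Zubin ∩ Noa ∩ Dana ∩ Omar ∩ Nadia ∩ Teo: 08:30-09:30.
Zubin ∩ Noa ∩ Dana ∩ Omar ∩ Nadia ∩ Teo ∩ Maria: ∅.
There is no time when everyone is free.
No common window exists, so the longest block is 0 minutes.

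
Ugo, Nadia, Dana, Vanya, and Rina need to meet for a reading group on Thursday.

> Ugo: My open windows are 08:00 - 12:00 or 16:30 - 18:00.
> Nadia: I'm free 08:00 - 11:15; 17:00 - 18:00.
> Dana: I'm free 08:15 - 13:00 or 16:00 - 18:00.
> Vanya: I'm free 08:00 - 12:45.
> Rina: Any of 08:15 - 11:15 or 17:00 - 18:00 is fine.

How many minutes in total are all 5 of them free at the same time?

Ugo ∩ Nadia: 08:00-11:15, 17:00-18:00.
Ugo ∩ Nadia ∩ Dana: 08:15-11:15, 17:00-18:00.
Ugo ∩ Nadia ∩ Dana ∩ Vanya: 08:15-11:15.
Ugo ∩ Nadia ∩ Dana ∩ Vanya ∩ Rina: 08:15-11:15.
That's a single block of 180 minutes.

180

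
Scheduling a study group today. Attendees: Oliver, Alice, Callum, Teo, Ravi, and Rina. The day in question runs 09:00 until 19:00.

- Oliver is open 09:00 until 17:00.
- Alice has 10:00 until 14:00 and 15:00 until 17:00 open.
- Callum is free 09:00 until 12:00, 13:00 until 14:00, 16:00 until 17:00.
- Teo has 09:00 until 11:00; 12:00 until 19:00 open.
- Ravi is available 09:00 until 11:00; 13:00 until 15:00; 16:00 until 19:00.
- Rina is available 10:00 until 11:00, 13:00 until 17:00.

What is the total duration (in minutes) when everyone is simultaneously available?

Oliver ∩ Alice: 10:00-14:00, 15:00-17:00.
Oliver ∩ Alice ∩ Callum: 10:00-12:00, 13:00-14:00, 16:00-17:00.
Oliver ∩ Alice ∩ Callum ∩ Teo: 10:00-11:00, 13:00-14:00, 16:00-17:00.
Oliver ∩ Alice ∩ Callum ∩ Teo ∩ Ravi: 10:00-11:00, 13:00-14:00, 16:00-17:00.
Oliver ∩ Alice ∩ Callum ∩ Teo ∩ Ravi ∩ Rina: 10:00-11:00, 13:00-14:00, 16:00-17:00.
So the common availability across everyone is 10:00-11:00, 13:00-14:00, 16:00-17:00.
Summing the common windows: 60 + 60 + 60 = 180 minutes.

180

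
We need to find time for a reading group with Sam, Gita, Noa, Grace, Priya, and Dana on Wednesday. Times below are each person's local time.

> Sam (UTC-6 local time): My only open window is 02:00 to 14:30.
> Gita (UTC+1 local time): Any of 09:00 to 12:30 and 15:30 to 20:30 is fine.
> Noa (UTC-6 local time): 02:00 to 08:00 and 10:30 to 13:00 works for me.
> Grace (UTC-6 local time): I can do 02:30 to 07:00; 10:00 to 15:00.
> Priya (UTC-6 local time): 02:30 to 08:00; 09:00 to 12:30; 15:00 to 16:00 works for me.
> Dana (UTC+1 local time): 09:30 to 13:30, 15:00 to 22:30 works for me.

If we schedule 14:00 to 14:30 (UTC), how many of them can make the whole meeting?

Sam in UTC: 08:00-20:30 (add 6h to convert from UTC-6).
Gita in UTC: 08:00-11:30, 14:30-19:30 (subtract 1h to convert from UTC+1).
Noa in UTC: 08:00-14:00, 16:30-19:00 (add 6h to convert from UTC-6).
Grace in UTC: 08:30-13:00, 16:00-21:00 (add 6h to convert from UTC-6).
Priya in UTC: 08:30-14:00, 15:00-18:30, 21:00-22:00 (add 6h to convert from UTC-6).
Dana in UTC: 08:30-12:30, 14:00-21:30 (subtract 1h to convert from UTC+1).
Sam and Dana can make the full 14:00-14:30 slot — that's 2.

2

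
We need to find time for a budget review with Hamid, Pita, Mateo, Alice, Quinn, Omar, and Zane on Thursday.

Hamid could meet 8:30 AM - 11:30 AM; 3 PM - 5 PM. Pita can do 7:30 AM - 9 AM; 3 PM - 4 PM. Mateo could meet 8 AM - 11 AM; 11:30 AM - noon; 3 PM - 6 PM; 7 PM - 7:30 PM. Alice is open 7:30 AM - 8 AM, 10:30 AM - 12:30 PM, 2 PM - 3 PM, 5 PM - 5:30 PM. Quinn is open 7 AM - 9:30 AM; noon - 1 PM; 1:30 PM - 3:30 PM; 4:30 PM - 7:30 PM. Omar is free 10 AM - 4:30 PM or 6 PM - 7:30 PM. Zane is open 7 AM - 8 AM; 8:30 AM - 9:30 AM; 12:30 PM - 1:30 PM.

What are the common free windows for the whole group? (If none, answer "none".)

none

Hamid ∩ Pita: 08:30-09:00, 15:00-16:00.
Hamid ∩ Pita ∩ Mateo: 08:30-09:00, 15:00-16:00.
Hamid ∩ Pita ∩ Mateo ∩ Alice: ∅.
Hamid ∩ Pita ∩ Mateo ∩ Alice ∩ Quinn: ∅.
Hamid ∩ Pita ∩ Mateo ∩ Alice ∩ Quinn ∩ Omar: ∅.
Hamid ∩ Pita ∩ Mateo ∩ Alice ∩ Quinn ∩ Omar ∩ Zane: ∅.
There is no time when everyone is free.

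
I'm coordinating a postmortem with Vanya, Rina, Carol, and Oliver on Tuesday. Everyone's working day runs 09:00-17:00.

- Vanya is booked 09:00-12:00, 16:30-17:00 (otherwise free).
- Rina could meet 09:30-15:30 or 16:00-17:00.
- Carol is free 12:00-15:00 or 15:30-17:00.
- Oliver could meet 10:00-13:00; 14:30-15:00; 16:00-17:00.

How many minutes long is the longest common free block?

60

Vanya free: 12:00-16:30 (invert busy blocks within the working day).
Rina free: 09:30-15:30, 16:00-17:00.
Carol free: 12:00-15:00, 15:30-17:00.
Oliver free: 10:00-13:00, 14:30-15:00, 16:00-17:00.
Vanya ∩ Rina: 12:00-15:30, 16:00-16:30.
Vanya ∩ Rina ∩ Carol: 12:00-15:00, 16:00-16:30.
Vanya ∩ Rina ∩ Carol ∩ Oliver: 12:00-13:00, 14:30-15:00, 16:00-16:30.
So the common availability across everyone is 12:00-13:00, 14:30-15:00, 16:00-16:30.
The longest is 12:00-13:00 at 60 minutes.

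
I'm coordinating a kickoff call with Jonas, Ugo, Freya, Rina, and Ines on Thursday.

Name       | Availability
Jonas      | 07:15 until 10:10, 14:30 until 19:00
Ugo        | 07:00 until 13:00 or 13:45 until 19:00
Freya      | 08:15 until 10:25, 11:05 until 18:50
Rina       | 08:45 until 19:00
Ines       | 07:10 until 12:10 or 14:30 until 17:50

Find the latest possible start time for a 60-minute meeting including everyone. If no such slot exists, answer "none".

Jonas ∩ Ugo: 07:15-10:10, 14:30-19:00.
Jonas ∩ Ugo ∩ Freya: 08:15-10:10, 14:30-18:50.
Jonas ∩ Ugo ∩ Freya ∩ Rina: 08:45-10:10, 14:30-18:50.
Jonas ∩ Ugo ∩ Freya ∩ Rina ∩ Ines: 08:45-10:10, 14:30-17:50.
So the common availability across everyone is 08:45-10:10, 14:30-17:50.
The last common window of at least 60 minutes is 14:30-17:50; a 60-minute meeting can start as late as 16:50 and still end by 17:50.

16:50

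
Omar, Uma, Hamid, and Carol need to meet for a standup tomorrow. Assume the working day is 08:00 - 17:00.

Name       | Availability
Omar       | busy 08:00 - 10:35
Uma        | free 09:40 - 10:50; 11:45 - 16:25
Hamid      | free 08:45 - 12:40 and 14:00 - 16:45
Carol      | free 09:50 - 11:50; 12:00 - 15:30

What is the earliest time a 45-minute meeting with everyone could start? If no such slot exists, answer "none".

14:00

Omar free: 10:35-17:00 (invert busy blocks within the working day).
Uma free: 09:40-10:50, 11:45-16:25.
Hamid free: 08:45-12:40, 14:00-16:45.
Carol free: 09:50-11:50, 12:00-15:30.
Omar ∩ Uma: 10:35-10:50, 11:45-16:25.
Omar ∩ Uma ∩ Hamid: 10:35-10:50, 11:45-12:40, 14:00-16:25.
Omar ∩ Uma ∩ Hamid ∩ Carol: 10:35-10:50, 11:45-11:50, 12:00-12:40, 14:00-15:30.
So the common availability across everyone is 10:35-10:50, 11:45-11:50, 12:00-12:40, 14:00-15:30.
The first common window of at least 45 minutes is 14:00-15:30, so the earliest start is 14:00.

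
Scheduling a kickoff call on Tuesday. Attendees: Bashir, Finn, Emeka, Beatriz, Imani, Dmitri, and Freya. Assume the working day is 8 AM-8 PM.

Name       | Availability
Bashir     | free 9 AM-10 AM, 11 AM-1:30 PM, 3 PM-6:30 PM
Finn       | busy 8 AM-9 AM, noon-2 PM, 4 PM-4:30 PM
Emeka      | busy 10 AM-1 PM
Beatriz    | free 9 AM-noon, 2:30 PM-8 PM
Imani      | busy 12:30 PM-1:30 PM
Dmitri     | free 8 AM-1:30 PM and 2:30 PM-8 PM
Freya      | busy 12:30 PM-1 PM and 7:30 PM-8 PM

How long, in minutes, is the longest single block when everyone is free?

120

Bashir free: 09:00-10:00, 11:00-13:30, 15:00-18:30.
Finn free: 09:00-12:00, 14:00-16:00, 16:30-20:00 (invert busy blocks within the working day).
Emeka free: 08:00-10:00, 13:00-20:00 (invert busy blocks within the working day).
Beatriz free: 09:00-12:00, 14:30-20:00.
Imani free: 08:00-12:30, 13:30-20:00 (invert busy blocks within the working day).
Dmitri free: 08:00-13:30, 14:30-20:00.
Freya free: 08:00-12:30, 13:00-19:30 (invert busy blocks within the working day).
Bashir ∩ Finn: 09:00-10:00, 11:00-12:00, 15:00-16:00, 16:30-18:30.
Bashir ∩ Finn ∩ Emeka: 09:00-10:00, 15:00-16:00, 16:30-18:30.
Bashir ∩ Finn ∩ Emeka ∩ Beatriz: 09:00-10:00, 15:00-16:00, 16:30-18:30.
Bashir ∩ Finn ∩ Emeka ∩ Beatriz ∩ Imani: 09:00-10:00, 15:00-16:00, 16:30-18:30.
Bashir ∩ Finn ∩ Emeka ∩ Beatriz ∩ Imani ∩ Dmitri: 09:00-10:00, 15:00-16:00, 16:30-18:30.
Bashir ∩ Finn ∩ Emeka ∩ Beatriz ∩ Imani ∩ Dmitri ∩ Freya: 09:00-10:00, 15:00-16:00, 16:30-18:30.
The longest is 16:30-18:30 at 120 minutes.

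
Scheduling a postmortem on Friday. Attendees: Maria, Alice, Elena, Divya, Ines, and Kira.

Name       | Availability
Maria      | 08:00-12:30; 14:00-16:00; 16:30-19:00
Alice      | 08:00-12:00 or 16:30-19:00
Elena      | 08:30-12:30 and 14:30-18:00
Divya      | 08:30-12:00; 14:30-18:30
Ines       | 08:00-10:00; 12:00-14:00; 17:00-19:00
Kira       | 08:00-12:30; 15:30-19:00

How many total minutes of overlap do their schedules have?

150

Maria ∩ Alice: 08:00-12:00, 16:30-19:00.
Maria ∩ Alice ∩ Elena: 08:30-12:00, 16:30-18:00.
Maria ∩ Alice ∩ Elena ∩ Divya: 08:30-12:00, 16:30-18:00.
Maria ∩ Alice ∩ Elena ∩ Divya ∩ Ines: 08:30-10:00, 17:00-18:00.
Maria ∩ Alice ∩ Elena ∩ Divya ∩ Ines ∩ Kira: 08:30-10:00, 17:00-18:00.
So the common availability across everyone is 08:30-10:00, 17:00-18:00.
Summing the common windows: 90 + 60 = 150 minutes.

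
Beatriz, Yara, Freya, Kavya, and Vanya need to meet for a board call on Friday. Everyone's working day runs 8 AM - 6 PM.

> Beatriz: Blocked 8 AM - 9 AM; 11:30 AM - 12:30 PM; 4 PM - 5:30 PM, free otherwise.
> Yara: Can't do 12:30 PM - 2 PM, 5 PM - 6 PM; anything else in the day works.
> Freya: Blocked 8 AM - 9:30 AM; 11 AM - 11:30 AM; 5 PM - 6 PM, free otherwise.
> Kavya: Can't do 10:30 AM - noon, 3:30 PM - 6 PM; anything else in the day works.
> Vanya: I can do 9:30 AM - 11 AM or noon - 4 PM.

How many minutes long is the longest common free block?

90

Beatriz free: 09:00-11:30, 12:30-16:00, 17:30-18:00 (invert busy blocks within the working day).
Yara free: 08:00-12:30, 14:00-17:00 (invert busy blocks within the working day).
Freya free: 09:30-11:00, 11:30-17:00 (invert busy blocks within the working day).
Kavya free: 08:00-10:30, 12:00-15:30 (invert busy blocks within the working day).
Vanya free: 09:30-11:00, 12:00-16:00.
Beatriz ∩ Yara: 09:00-11:30, 14:00-16:00.
Beatriz ∩ Yara ∩ Freya: 09:30-11:00, 14:00-16:00.
Beatriz ∩ Yara ∩ Freya ∩ Kavya: 09:30-10:30, 14:00-15:30.
Beatriz ∩ Yara ∩ Freya ∩ Kavya ∩ Vanya: 09:30-10:30, 14:00-15:30.
The longest is 14:00-15:30 at 90 minutes.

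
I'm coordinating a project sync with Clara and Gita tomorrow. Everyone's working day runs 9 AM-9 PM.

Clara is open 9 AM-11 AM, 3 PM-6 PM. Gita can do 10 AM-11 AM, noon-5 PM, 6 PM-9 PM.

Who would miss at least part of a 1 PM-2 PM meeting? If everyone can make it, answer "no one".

Clara

Clara: not fully free for 13:00-14:00. Gita: free for 13:00-14:00.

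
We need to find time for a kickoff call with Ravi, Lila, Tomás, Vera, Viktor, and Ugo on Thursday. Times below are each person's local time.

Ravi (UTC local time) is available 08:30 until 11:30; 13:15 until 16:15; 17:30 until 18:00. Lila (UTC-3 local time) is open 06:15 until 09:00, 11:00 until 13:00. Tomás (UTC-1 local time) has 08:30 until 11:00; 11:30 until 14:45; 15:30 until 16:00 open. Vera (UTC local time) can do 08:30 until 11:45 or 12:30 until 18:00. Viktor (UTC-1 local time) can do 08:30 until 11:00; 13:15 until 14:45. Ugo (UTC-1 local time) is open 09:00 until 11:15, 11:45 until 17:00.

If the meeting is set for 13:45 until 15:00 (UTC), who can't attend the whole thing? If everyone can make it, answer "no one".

Lila, Viktor

Ravi in UTC: 08:30-11:30, 13:15-16:15, 17:30-18:00.
Lila in UTC: 09:15-12:00, 14:00-16:00 (add 3h to convert from UTC-3).
Tomás in UTC: 09:30-12:00, 12:30-15:45, 16:30-17:00 (add 1h to convert from UTC-1).
Vera in UTC: 08:30-11:45, 12:30-18:00.
Viktor in UTC: 09:30-12:00, 14:15-15:45 (add 1h to convert from UTC-1).
Ugo in UTC: 10:00-12:15, 12:45-18:00 (add 1h to convert from UTC-1).
Ravi: free for 13:45-15:00. Lila: not fully free for 13:45-15:00. Tomás: free for 13:45-15:00. Vera: free for 13:45-15:00. Viktor: not fully free for 13:45-15:00. Ugo: free for 13:45-15:00.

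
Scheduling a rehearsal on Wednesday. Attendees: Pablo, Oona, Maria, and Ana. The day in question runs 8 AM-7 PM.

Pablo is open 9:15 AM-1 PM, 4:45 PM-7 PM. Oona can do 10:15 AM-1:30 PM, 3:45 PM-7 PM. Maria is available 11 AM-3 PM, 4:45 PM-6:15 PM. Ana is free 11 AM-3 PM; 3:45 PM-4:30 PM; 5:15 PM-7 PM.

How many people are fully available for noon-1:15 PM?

3

Oona, Maria, and Ana can make the full 12:00-13:15 slot — that's 3.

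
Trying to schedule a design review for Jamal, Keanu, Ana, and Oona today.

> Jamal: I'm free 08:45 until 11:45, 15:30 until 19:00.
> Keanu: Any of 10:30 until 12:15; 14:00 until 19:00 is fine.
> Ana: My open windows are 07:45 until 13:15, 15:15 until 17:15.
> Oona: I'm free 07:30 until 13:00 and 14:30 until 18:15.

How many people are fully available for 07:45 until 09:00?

Ana and Oona can make the full 07:45-09:00 slot — that's 2.

2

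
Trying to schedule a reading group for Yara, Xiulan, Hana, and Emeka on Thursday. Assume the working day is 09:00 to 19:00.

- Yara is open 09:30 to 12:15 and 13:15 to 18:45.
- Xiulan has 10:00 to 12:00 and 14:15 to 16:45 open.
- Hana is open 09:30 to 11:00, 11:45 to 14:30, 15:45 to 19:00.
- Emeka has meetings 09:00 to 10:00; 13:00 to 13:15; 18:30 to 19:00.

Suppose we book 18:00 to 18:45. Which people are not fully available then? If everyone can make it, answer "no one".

Emeka, Xiulan

Yara free: 09:30-12:15, 13:15-18:45.
Xiulan free: 10:00-12:00, 14:15-16:45.
Hana free: 09:30-11:00, 11:45-14:30, 15:45-19:00.
Emeka free: 10:00-13:00, 13:15-18:30 (invert busy blocks within the working day).
Yara: free for 18:00-18:45. Xiulan: not fully free for 18:00-18:45. Hana: free for 18:00-18:45. Emeka: not fully free for 18:00-18:45.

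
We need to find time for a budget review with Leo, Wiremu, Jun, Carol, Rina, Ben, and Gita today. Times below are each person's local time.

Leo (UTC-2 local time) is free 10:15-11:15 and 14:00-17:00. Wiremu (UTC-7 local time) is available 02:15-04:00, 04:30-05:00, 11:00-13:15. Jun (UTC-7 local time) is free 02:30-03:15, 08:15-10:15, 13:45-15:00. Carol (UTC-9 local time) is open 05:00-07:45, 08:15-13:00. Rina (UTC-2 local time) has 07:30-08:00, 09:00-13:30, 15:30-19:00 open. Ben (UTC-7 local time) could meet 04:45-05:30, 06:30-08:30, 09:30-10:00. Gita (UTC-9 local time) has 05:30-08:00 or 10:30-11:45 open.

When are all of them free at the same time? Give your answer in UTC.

none

Leo in UTC: 12:15-13:15, 16:00-19:00 (add 2h to convert from UTC-2).
Wiremu in UTC: 09:15-11:00, 11:30-12:00, 18:00-20:15 (add 7h to convert from UTC-7).
Jun in UTC: 09:30-10:15, 15:15-17:15, 20:45-22:00 (add 7h to convert from UTC-7).
Carol in UTC: 14:00-16:45, 17:15-22:00 (add 9h to convert from UTC-9).
Rina in UTC: 09:30-10:00, 11:00-15:30, 17:30-21:00 (add 2h to convert from UTC-2).
Ben in UTC: 11:45-12:30, 13:30-15:30, 16:30-17:00 (add 7h to convert from UTC-7).
Gita in UTC: 14:30-17:00, 19:30-20:45 (add 9h to convert from UTC-9).
Leo ∩ Wiremu: 18:00-19:00.
Leo ∩ Wiremu ∩ Jun: ∅.
Leo ∩ Wiremu ∩ Jun ∩ Carol: ∅.
Leo ∩ Wiremu ∩ Jun ∩ Carol ∩ Rina: ∅.
Leo ∩ Wiremu ∩ Jun ∩ Carol ∩ Rina ∩ Ben: ∅.
Leo ∩ Wiremu ∩ Jun ∩ Carol ∩ Rina ∩ Ben ∩ Gita: ∅.
There is no time when everyone is free.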